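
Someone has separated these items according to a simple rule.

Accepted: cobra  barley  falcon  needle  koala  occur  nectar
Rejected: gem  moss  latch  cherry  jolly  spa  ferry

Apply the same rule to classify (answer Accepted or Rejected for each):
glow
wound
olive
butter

Rejected, Accepted, Accepted, Accepted

The rule appears to be: has ≥ 2 vowels.
glow: 1 vowel — fails the rule, so Rejected.
wound: 2 vowels — meets the rule, so Accepted.
olive: 3 vowels — meets the rule, so Accepted.
butter: 2 vowels — meets the rule, so Accepted.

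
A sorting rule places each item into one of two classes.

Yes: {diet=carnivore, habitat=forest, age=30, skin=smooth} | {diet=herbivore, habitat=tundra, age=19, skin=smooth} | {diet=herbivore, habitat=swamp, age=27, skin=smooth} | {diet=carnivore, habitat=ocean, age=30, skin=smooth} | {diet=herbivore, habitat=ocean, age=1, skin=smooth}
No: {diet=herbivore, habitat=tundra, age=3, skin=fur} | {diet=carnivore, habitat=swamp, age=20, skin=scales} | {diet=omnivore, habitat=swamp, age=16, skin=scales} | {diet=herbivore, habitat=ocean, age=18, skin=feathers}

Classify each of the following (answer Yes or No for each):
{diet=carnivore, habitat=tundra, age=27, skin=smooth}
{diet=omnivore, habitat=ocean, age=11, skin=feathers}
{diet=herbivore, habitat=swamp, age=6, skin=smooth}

Rule: skin is smooth. This holds for each 'Yes' example and fails for each 'No' one.
{diet=carnivore, habitat=tundra, age=27, skin=smooth}: Yes (skin is smooth). {diet=omnivore, habitat=ocean, age=11, skin=feathers}: No (skin is feathers). {diet=herbivore, habitat=swamp, age=6, skin=smooth}: Yes (skin is smooth).

Yes, No, Yes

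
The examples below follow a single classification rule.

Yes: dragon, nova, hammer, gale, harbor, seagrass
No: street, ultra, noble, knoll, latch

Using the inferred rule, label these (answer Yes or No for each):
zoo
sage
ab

No, Yes, Yes

'Yes' ⟺ even length AND contains 'a'.
zoo: length 3, no 'a' — doesn't match, so No. sage: length 4, has 'a' — qualifies, so Yes. ab: length 2, has 'a' — qualifies, so Yes.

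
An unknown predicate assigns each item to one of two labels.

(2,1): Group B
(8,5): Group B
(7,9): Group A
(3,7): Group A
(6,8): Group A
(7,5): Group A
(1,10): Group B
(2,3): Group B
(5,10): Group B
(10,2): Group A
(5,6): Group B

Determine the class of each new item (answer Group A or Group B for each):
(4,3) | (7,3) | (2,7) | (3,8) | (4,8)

The rule appears to be: sum is even.
Group B: (4,3), since 4+3 = 7. Group A: (7,3), since 7+3 = 10. Group B: (2,7), since 2+7 = 9. Group B: (3,8), since 3+8 = 11. Group A: (4,8), since 4+8 = 12.

Group B, Group A, Group B, Group B, Group A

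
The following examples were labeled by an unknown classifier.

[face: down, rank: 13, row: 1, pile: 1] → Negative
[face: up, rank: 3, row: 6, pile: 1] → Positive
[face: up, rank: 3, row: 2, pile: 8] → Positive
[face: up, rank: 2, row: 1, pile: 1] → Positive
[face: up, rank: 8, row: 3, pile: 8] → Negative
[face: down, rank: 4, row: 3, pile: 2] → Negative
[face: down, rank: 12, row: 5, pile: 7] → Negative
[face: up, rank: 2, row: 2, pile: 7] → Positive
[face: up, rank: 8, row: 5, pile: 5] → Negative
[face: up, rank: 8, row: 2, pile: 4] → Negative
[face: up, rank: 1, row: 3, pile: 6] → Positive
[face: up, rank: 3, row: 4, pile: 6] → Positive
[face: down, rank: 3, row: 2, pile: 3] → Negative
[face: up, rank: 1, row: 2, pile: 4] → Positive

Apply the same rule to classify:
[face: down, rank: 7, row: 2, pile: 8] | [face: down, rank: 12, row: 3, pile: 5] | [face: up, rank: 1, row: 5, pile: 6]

Negative, Negative, Positive

The distinguishing property — face is up AND rank ≤ 3 — holds for all the 'Positive' cases and none of the 'Negative' cases.
[face: down, rank: 7, row: 2, pile: 8]: face is down, rank = 7, does not satisfy this → Negative. [face: down, rank: 12, row: 3, pile: 5]: face is down, rank = 12, does not satisfy this → Negative. [face: up, rank: 1, row: 5, pile: 6]: face is up, rank = 1, has this property → Positive.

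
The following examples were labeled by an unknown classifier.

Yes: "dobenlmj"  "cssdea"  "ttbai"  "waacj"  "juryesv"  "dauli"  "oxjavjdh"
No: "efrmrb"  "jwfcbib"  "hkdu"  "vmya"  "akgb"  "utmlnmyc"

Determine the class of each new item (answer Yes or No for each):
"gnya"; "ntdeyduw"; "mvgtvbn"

The distinguishing property — has ≥ 2 vowels — holds for all the 'Yes' cases and none of the 'No' cases.
"gnya": 1 vowel, lacks this property → No.
"ntdeyduw": 2 vowels, has this property → Yes.
"mvgtvbn": 0 vowels, lacks this property → No.

No, Yes, No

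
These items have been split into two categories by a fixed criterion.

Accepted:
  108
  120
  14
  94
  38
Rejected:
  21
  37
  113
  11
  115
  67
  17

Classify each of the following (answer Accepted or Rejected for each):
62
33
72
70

A rule that fits every label: even — true of each 'Accepted' example, false of each 'Rejected' one.

Accepted, Rejected, Accepted, Accepted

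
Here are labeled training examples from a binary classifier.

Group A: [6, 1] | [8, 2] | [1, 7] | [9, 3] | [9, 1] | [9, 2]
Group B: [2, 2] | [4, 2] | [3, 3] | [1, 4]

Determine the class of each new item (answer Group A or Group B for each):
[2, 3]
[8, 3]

Group B, Group A

The rule appears to be: sum ≥ 7.
[2, 3] → 2+3 = 5 → Group B. [8, 3] → 8+3 = 11 → Group A.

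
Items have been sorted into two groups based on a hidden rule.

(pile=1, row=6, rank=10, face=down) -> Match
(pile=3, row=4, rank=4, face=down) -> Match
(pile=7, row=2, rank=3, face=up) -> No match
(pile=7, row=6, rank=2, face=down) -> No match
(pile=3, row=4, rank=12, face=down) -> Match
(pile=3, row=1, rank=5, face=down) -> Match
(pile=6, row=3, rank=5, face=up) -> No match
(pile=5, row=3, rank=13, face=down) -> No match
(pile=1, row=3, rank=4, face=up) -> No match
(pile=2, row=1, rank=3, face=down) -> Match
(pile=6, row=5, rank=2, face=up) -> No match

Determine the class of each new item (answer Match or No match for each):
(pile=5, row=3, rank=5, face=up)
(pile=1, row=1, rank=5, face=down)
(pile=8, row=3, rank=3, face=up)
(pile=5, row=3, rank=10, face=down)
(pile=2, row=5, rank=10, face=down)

The rule appears to be: face is down AND pile ≤ 3.

No match, Match, No match, No match, Match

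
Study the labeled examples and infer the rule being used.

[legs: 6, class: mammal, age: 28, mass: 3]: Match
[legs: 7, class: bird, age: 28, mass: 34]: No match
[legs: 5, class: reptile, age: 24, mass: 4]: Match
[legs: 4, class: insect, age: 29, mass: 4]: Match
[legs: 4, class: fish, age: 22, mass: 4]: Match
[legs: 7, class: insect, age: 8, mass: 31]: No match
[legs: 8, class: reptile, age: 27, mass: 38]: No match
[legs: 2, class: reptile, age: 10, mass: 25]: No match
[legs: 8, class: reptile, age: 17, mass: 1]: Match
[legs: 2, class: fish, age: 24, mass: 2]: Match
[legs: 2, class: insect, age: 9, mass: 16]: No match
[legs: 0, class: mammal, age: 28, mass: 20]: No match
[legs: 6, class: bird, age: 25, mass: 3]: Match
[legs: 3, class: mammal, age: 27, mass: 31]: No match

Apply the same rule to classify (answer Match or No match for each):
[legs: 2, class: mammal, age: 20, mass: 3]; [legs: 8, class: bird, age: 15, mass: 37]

Match, No match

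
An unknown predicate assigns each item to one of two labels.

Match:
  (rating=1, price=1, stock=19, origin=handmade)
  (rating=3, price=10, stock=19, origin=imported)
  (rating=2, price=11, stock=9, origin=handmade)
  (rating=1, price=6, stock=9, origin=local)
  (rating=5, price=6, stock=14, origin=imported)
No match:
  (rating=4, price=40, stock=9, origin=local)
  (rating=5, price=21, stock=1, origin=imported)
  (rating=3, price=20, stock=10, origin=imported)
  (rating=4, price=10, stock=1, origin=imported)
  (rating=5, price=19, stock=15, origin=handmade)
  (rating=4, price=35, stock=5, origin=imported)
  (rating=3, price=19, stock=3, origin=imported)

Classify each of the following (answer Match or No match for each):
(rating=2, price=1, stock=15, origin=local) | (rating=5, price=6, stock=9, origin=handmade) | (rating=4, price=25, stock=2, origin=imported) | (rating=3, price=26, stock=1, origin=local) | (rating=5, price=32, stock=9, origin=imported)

Every 'Match' example satisfies: price ≤ 11 AND stock ≥ 3. None of the 'No match' examples do.
(rating=2, price=1, stock=15, origin=local) — price = 1, stock = 15, hence Match.
(rating=5, price=6, stock=9, origin=handmade) — price = 6, stock = 9, hence Match.
(rating=4, price=25, stock=2, origin=imported) — price = 25, stock = 2, hence No match.
(rating=3, price=26, stock=1, origin=local) — price = 26, stock = 1, hence No match.
(rating=5, price=32, stock=9, origin=imported) — price = 32, stock = 9, hence No match.

Match, Match, No match, No match, No match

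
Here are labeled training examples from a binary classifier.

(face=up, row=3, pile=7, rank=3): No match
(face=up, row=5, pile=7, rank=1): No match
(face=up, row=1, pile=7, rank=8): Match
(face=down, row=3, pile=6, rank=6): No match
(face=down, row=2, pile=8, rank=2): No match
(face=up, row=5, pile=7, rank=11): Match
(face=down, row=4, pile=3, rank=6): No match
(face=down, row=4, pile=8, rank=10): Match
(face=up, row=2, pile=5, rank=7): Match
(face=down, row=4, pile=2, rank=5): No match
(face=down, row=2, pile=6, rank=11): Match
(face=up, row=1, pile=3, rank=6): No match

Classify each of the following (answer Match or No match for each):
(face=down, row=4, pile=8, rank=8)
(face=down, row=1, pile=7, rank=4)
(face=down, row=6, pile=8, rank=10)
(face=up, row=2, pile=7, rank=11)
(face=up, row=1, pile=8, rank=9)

The distinguishing property — rank ≥ 7 — holds for all the 'Match' cases and none of the 'No match' cases.
(face=down, row=4, pile=8, rank=8) — rank = 8, hence Match. (face=down, row=1, pile=7, rank=4) — rank = 4, hence No match. (face=down, row=6, pile=8, rank=10) — rank = 10, hence Match. (face=up, row=2, pile=7, rank=11) — rank = 11, hence Match. (face=up, row=1, pile=8, rank=9) — rank = 9, hence Match.

Match, No match, Match, Match, Match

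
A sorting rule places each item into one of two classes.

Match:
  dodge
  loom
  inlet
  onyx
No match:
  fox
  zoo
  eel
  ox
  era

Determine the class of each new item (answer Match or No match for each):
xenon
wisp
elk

All 'Match' examples share one property — length ≥ 4 — and every 'No match' example lacks it.
xenon: length 5, passes → Match.
wisp: length 4, passes → Match.
elk: length 3, does not pass → No match.

Match, Match, No match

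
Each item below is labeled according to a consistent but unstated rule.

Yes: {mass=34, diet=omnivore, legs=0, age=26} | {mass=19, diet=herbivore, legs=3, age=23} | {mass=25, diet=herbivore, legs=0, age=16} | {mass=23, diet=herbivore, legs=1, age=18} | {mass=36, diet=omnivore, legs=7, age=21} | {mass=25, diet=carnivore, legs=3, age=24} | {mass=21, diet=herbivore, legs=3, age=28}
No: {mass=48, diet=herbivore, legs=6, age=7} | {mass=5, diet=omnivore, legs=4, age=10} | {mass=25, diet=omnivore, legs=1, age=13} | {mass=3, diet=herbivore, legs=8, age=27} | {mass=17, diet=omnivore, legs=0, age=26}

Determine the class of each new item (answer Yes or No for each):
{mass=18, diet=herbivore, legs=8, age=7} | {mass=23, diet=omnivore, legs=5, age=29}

'Yes' ⟺ age ≥ 16 AND mass ≥ 19.
{mass=18, diet=herbivore, legs=8, age=7}: No (age = 7, mass = 18). {mass=23, diet=omnivore, legs=5, age=29}: Yes (age = 29, mass = 23).

No, Yes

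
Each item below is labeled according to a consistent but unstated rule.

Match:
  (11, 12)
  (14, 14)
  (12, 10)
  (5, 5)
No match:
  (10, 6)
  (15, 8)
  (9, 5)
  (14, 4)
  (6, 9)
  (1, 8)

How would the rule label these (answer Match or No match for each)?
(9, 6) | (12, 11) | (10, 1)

Rule: |first − second| ≤ 2. This holds for each 'Match' example and fails for each 'No match' one.
(9, 6): |9−6| = 3 — does not satisfy this, so No match. (12, 11): |12−11| = 1 — has this property, so Match. (10, 1): |10−1| = 9 — does not satisfy this, so No match.

No match, Match, No match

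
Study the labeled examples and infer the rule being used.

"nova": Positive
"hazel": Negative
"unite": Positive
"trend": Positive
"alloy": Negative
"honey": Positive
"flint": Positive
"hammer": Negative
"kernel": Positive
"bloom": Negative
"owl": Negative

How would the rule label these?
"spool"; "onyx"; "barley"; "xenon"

The distinguishing property — contains 'n' — holds for all the 'Positive' cases and none of the 'Negative' cases.
"spool": Negative (no 'n').
"onyx": Positive (has 'n').
"barley": Negative (no 'n').
"xenon": Positive (has 'n').

Negative, Positive, Negative, Positive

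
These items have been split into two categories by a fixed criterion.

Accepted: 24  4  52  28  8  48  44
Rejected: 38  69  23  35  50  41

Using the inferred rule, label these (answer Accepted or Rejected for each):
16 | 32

Accepted, Accepted

Comparing the two groups points to one rule — multiple of 4.
16 — 16 = 4·4, hence Accepted.
32 — 32 = 4·8, hence Accepted.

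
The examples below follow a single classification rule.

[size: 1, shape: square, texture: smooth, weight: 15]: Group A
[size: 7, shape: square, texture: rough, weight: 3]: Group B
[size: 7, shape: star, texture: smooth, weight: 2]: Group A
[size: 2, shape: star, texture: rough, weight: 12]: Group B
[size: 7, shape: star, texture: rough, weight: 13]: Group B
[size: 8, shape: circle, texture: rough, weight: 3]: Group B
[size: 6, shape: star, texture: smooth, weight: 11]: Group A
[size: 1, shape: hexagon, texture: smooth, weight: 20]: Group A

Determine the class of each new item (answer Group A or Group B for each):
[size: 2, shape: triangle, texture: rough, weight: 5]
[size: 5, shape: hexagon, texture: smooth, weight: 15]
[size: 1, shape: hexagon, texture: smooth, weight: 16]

Group B, Group A, Group A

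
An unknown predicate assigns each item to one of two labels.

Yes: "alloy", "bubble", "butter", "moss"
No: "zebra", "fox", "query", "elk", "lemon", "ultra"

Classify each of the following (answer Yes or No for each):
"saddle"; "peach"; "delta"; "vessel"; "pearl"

Yes, No, No, Yes, No

A rule that fits every label: has a double letter — true of each 'Yes' example, false of each 'No' one.
"saddle": 'dd' doubled — fits, so Yes.
"peach": no doubled letter — does not satisfy this, so No.
"delta": no doubled letter — does not satisfy this, so No.
"vessel": 'ss' doubled — fits, so Yes.
"pearl": no doubled letter — does not satisfy this, so No.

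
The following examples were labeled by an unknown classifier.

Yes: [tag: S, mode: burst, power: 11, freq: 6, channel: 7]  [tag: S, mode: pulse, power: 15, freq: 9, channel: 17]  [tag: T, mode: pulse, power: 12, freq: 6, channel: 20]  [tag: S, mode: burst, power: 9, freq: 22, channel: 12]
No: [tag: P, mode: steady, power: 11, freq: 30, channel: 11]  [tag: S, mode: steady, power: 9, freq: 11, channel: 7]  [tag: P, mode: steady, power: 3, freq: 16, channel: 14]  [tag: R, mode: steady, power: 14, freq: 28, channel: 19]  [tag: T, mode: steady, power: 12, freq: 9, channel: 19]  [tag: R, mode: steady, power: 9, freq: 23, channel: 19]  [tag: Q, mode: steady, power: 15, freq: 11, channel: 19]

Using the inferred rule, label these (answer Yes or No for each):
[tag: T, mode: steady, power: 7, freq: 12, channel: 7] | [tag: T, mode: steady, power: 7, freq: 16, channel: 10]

The rule appears to be: mode is not steady.
No: [tag: T, mode: steady, power: 7, freq: 12, channel: 7], since mode is steady. No: [tag: T, mode: steady, power: 7, freq: 16, channel: 10], since mode is steady.

No, No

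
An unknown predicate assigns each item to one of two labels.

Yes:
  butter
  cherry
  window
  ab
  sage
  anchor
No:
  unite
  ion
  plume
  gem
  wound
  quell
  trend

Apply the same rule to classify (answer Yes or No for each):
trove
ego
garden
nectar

No, No, Yes, Yes

The common property of the 'Yes' items is: even length. No 'No' item has it.
No: trove, since length 5.
No: ego, since length 3.
Yes: garden, since length 6.
Yes: nectar, since length 6.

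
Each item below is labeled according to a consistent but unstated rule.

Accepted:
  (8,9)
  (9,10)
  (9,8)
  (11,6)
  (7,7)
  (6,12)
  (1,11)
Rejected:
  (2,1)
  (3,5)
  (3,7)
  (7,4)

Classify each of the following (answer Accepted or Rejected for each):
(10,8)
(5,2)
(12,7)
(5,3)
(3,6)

Accepted, Rejected, Accepted, Rejected, Rejected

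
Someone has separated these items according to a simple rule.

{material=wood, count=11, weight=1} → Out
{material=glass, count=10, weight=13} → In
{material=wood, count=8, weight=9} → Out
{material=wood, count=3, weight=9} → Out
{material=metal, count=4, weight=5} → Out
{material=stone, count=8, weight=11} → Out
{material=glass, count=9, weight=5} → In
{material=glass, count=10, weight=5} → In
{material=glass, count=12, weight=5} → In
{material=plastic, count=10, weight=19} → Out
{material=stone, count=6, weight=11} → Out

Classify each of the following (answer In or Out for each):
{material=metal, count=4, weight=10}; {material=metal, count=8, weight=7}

Out, Out

'In' ⟺ material is glass.
{material=metal, count=4, weight=10}: Out (material is metal).
{material=metal, count=8, weight=7}: Out (material is metal).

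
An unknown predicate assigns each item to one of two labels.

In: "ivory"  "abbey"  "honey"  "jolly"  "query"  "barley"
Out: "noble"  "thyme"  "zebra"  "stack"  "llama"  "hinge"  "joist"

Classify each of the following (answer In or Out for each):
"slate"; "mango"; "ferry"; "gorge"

Out, Out, In, Out

The common property of the 'In' items is: ends with 'y'. No 'Out' item has it.
"slate": ends with 'e', doesn't qualify → Out.
"mango": ends with 'o', doesn't qualify → Out.
"ferry": ends with 'y', matches → In.
"gorge": ends with 'e', doesn't qualify → Out.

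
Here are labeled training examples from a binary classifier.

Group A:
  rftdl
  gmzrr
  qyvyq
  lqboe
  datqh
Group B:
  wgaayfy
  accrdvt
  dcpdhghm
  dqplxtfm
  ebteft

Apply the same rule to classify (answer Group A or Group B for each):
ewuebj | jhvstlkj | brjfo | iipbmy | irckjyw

The classifier is using: length 5.
Group B: ewuebj, since length 6. Group B: jhvstlkj, since length 8. Group A: brjfo, since length 5. Group B: iipbmy, since length 6. Group B: irckjyw, since length 7.

Group B, Group B, Group A, Group B, Group B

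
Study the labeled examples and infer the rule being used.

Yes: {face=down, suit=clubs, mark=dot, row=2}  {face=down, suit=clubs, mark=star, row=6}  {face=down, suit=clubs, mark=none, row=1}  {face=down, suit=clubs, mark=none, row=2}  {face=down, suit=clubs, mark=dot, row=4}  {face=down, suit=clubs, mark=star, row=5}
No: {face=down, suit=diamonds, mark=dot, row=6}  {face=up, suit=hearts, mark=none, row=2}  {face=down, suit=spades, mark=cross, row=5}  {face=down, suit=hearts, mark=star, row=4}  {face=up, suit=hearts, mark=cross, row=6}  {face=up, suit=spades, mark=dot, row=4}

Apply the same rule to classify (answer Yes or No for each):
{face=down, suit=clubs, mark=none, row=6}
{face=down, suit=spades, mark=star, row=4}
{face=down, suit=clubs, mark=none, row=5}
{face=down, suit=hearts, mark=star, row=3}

Yes, No, Yes, No

The distinguishing property — suit is clubs — holds for all the 'Yes' cases and none of the 'No' cases.
Yes: {face=down, suit=clubs, mark=none, row=6}, since suit is clubs. No: {face=down, suit=spades, mark=star, row=4}, since suit is spades. Yes: {face=down, suit=clubs, mark=none, row=5}, since suit is clubs. No: {face=down, suit=hearts, mark=star, row=3}, since suit is hearts.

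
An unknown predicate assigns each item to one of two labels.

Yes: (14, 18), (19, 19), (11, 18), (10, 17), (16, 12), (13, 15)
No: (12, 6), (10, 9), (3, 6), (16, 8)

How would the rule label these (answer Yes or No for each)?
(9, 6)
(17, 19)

The simplest hypothesis consistent with all the labels is: sum ≥ 27.

No, Yes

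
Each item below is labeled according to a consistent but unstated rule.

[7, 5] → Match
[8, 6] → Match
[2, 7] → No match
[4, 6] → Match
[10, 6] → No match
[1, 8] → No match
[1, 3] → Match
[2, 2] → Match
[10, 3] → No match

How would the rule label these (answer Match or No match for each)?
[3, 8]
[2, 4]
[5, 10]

No match, Match, No match

All 'Match' examples share one property — |first − second| ≤ 2 — and every 'No match' example lacks it.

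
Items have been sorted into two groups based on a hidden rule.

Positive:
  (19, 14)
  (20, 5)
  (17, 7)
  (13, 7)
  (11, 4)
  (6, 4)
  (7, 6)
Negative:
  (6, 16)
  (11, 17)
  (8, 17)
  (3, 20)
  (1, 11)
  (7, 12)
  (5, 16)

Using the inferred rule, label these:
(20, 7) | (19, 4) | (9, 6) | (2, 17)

Positive, Positive, Positive, Negative

The simplest hypothesis consistent with all the labels is: first > second.
(20, 7) — 20 > 7, hence Positive.
(19, 4) — 19 > 4, hence Positive.
(9, 6) — 9 > 6, hence Positive.
(2, 17) — 2 < 17, hence Negative.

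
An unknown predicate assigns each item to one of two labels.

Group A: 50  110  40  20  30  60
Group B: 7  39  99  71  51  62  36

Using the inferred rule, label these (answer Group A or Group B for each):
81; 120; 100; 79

Group B, Group A, Group A, Group B

Every 'Group A' example satisfies: multiple of 5. None of the 'Group B' examples do.
81 → 81 = 5·16 + 1 → Group B.
120 → 120 = 5·24 → Group A.
100 → 100 = 5·20 → Group A.
79 → 79 = 5·15 + 4 → Group B.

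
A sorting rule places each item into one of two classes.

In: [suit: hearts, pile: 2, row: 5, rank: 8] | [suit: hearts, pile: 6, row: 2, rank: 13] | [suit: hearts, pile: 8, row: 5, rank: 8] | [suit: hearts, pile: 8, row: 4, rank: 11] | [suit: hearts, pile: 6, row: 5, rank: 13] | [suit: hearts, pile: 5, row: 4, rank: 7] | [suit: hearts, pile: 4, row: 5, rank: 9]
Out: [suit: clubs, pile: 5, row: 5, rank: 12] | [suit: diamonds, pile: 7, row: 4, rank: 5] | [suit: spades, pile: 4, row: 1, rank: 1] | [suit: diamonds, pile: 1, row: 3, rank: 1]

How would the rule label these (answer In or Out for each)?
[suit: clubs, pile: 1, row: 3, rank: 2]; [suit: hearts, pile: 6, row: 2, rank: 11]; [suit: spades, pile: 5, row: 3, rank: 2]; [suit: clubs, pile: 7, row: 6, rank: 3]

Out, In, Out, Out

The rule appears to be: suit is hearts.
[suit: clubs, pile: 1, row: 3, rank: 2]: Out (suit is clubs). [suit: hearts, pile: 6, row: 2, rank: 11]: In (suit is hearts). [suit: spades, pile: 5, row: 3, rank: 2]: Out (suit is spades). [suit: clubs, pile: 7, row: 6, rank: 3]: Out (suit is clubs).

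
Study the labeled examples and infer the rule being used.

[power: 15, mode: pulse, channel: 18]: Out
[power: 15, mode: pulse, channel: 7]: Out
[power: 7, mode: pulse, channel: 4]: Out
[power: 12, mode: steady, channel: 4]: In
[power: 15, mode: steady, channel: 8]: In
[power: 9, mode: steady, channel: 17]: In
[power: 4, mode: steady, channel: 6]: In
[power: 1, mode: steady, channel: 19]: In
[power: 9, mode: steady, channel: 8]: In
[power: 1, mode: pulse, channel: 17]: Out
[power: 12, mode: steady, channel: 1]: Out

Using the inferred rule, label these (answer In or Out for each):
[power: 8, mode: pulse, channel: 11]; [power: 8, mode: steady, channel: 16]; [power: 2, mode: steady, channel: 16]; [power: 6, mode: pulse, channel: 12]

Out, In, In, Out

The classifier is using: mode is steady AND channel ≥ 4.
Out: [power: 8, mode: pulse, channel: 11], since mode is pulse, channel = 11. In: [power: 8, mode: steady, channel: 16], since mode is steady, channel = 16. In: [power: 2, mode: steady, channel: 16], since mode is steady, channel = 16. Out: [power: 6, mode: pulse, channel: 12], since mode is pulse, channel = 12.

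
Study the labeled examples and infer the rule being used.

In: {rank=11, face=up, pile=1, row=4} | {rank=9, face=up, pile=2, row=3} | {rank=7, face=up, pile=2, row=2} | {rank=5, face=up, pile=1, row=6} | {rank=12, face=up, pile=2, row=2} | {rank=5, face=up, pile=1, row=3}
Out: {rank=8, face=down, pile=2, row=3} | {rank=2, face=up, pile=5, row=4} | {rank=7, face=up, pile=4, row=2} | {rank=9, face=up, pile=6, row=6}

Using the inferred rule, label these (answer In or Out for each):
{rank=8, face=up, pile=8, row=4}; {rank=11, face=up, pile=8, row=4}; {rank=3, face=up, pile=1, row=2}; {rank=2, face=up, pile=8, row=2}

Out, Out, In, Out

All 'In' examples share one property — face is up AND pile ≤ 2 — and every 'Out' example lacks it.
{rank=8, face=up, pile=8, row=4} → face is up, pile = 8 → Out.
{rank=11, face=up, pile=8, row=4} → face is up, pile = 8 → Out.
{rank=3, face=up, pile=1, row=2} → face is up, pile = 1 → In.
{rank=2, face=up, pile=8, row=2} → face is up, pile = 8 → Out.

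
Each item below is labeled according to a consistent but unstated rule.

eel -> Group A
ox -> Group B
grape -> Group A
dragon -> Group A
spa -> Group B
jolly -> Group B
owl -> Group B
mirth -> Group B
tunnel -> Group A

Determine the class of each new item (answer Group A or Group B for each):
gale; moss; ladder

A rule that fits every label: has ≥ 2 vowels — true of each 'Group A' example, false of each 'Group B' one.
gale: 2 vowels, has this property → Group A.
moss: 1 vowel, lacks this property → Group B.
ladder: 2 vowels, has this property → Group A.

Group A, Group B, Group A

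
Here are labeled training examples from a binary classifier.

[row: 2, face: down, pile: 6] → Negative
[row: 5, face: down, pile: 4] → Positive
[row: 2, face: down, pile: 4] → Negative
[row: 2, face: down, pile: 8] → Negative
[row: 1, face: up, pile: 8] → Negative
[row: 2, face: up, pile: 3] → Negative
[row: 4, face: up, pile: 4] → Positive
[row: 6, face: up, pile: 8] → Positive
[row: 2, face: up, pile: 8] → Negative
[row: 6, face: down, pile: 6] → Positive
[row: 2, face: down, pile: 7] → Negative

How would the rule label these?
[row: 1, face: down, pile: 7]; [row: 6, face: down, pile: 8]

Negative, Positive

One predicate separates the groups cleanly: row ≥ 4.
[row: 1, face: down, pile: 7] — row = 1, hence Negative.
[row: 6, face: down, pile: 8] — row = 6, hence Positive.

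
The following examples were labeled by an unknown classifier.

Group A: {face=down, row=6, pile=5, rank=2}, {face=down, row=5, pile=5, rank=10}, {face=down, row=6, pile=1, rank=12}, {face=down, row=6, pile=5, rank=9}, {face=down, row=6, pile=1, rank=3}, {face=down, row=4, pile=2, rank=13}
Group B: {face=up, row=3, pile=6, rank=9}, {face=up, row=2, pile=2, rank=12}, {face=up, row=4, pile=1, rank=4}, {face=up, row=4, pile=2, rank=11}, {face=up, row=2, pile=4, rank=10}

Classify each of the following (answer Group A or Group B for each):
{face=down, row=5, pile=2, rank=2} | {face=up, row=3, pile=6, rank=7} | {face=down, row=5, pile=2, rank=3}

Group A, Group B, Group A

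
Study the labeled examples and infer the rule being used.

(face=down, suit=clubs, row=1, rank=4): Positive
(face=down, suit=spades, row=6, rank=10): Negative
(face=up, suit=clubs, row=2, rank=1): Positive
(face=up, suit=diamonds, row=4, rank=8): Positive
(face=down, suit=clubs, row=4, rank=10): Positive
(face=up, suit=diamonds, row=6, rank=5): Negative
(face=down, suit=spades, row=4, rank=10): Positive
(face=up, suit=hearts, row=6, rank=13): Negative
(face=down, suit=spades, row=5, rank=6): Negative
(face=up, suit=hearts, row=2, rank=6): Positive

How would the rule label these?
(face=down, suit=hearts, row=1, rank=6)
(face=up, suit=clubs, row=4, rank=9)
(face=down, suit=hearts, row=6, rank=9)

Positive, Positive, Negative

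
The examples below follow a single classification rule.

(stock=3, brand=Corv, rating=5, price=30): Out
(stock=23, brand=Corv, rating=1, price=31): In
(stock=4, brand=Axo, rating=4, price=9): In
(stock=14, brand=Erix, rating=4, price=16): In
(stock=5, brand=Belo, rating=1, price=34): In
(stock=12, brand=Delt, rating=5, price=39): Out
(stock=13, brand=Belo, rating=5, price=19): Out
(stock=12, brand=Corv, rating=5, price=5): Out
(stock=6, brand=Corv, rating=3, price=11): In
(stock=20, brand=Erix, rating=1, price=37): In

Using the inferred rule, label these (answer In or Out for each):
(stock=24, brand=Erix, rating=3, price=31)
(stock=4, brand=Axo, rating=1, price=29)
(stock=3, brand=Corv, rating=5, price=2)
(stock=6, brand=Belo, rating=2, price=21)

In, In, Out, In

The pattern is that an item is 'In' exactly when: rating ≤ 4.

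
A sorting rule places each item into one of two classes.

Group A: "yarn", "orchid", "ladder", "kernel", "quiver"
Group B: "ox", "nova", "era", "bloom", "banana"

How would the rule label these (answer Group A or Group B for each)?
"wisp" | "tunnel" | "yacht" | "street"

The pattern is that an item is 'Group A' exactly when: even length AND contains 'r'.
"wisp" — length 4, no 'r', hence Group B. "tunnel" — length 6, no 'r', hence Group B. "yacht" — length 5, no 'r', hence Group B. "street" — length 6, has 'r', hence Group A.

Group B, Group B, Group B, Group A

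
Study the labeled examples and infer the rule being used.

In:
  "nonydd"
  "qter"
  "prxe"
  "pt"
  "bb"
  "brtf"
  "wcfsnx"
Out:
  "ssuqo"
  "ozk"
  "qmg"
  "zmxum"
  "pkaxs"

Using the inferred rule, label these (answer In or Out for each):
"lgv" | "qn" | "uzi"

The pattern is that an item is 'In' exactly when: even length.

Out, In, Out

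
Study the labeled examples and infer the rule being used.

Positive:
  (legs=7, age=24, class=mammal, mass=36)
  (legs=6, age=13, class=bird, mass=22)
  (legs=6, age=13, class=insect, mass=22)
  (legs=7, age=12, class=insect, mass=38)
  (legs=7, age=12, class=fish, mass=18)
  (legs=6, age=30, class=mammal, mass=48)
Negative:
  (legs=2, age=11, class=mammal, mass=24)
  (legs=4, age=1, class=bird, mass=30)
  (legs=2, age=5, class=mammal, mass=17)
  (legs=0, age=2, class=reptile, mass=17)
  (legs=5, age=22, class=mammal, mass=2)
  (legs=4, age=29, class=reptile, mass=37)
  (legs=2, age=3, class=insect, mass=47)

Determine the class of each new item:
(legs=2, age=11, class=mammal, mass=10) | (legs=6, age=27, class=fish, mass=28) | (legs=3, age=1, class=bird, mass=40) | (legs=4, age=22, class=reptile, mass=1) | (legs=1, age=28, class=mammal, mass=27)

Negative, Positive, Negative, Negative, Negative

The rule appears to be: legs ≥ 6.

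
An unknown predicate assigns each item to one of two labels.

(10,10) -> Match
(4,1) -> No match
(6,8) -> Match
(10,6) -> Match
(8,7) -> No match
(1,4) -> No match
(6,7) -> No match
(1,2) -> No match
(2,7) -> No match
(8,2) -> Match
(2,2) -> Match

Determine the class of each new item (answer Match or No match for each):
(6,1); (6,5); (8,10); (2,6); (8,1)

No match, No match, Match, Match, No match

Checking candidate rules against both groups, what survives is: sum is even.
No match: (6,1), since 6+1 = 7.
No match: (6,5), since 6+5 = 11.
Match: (8,10), since 8+10 = 18.
Match: (2,6), since 2+6 = 8.
No match: (8,1), since 8+1 = 9.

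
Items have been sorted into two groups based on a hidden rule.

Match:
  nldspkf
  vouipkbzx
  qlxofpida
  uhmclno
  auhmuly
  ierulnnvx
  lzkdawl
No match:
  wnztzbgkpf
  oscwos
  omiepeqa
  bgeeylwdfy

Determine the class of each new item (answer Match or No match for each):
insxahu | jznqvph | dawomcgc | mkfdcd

The classifier is using: odd length.

Match, Match, No match, No match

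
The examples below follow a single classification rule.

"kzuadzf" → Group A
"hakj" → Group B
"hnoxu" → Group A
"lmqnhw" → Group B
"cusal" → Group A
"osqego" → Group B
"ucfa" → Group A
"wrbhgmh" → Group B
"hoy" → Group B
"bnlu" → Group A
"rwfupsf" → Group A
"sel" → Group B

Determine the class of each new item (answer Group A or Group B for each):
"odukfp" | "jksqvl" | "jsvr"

Group A, Group B, Group B

The classifier is using: contains 'u'.
"odukfp": Group A (has 'u').
"jksqvl": Group B (no 'u').
"jsvr": Group B (no 'u').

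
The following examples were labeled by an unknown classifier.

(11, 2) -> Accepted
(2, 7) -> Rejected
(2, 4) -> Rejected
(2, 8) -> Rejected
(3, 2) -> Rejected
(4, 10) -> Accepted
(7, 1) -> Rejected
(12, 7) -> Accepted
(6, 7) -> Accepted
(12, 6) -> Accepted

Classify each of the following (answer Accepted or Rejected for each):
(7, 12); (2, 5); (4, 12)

The rule appears to be: sum ≥ 13.
(7, 12): 7+12 = 19 — has this property, so Accepted. (2, 5): 2+5 = 7 — lacks this property, so Rejected. (4, 12): 4+12 = 16 — has this property, so Accepted.

Accepted, Rejected, Accepted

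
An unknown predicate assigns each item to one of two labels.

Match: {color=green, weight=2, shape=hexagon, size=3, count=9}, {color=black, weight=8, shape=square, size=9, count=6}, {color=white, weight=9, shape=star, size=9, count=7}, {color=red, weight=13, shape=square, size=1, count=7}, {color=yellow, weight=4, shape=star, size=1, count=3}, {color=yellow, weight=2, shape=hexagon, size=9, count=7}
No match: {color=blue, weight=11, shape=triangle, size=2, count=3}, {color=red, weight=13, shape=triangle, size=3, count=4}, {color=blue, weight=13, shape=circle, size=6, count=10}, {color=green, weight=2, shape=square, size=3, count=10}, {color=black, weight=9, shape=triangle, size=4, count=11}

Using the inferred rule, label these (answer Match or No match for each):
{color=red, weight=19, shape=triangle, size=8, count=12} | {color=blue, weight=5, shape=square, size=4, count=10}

No match, No match

A rule that fits every label: shape is not triangle AND count ≤ 9 — true of each 'Match' example, false of each 'No match' one.
{color=red, weight=19, shape=triangle, size=8, count=12}: shape is triangle, count = 12 — lacks this property, so No match. {color=blue, weight=5, shape=square, size=4, count=10}: shape is square, count = 10 — lacks this property, so No match.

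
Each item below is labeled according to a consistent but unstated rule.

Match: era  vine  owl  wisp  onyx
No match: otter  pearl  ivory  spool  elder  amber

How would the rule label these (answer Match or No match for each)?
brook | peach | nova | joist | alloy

The simplest hypothesis consistent with all the labels is: length ≤ 4.
brook: No match (length 5). peach: No match (length 5). nova: Match (length 4). joist: No match (length 5). alloy: No match (length 5).

No match, No match, Match, No match, No match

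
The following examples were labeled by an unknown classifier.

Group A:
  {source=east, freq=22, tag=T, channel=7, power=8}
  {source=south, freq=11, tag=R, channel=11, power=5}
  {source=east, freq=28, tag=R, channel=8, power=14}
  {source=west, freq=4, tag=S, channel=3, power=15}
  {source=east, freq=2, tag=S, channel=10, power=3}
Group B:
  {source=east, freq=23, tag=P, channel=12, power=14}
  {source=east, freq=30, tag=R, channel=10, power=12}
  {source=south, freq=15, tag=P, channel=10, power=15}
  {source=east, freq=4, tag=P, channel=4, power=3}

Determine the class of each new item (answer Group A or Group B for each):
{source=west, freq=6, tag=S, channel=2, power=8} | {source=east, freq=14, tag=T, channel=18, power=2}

Group A, Group A

A rule that fits every label: tag is not P AND freq ≤ 28 — true of each 'Group A' example, false of each 'Group B' one.
Group A: {source=west, freq=6, tag=S, channel=2, power=8}, since tag is S, freq = 6.
Group A: {source=east, freq=14, tag=T, channel=18, power=2}, since tag is T, freq = 14.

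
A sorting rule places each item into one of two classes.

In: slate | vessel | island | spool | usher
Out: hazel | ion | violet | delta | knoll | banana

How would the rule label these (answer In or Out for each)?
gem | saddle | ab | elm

The pattern is that an item is 'In' exactly when: contains 's'.
gem → no 's' → Out. saddle → has 's' → In. ab → no 's' → Out. elm → no 's' → Out.

Out, In, Out, Out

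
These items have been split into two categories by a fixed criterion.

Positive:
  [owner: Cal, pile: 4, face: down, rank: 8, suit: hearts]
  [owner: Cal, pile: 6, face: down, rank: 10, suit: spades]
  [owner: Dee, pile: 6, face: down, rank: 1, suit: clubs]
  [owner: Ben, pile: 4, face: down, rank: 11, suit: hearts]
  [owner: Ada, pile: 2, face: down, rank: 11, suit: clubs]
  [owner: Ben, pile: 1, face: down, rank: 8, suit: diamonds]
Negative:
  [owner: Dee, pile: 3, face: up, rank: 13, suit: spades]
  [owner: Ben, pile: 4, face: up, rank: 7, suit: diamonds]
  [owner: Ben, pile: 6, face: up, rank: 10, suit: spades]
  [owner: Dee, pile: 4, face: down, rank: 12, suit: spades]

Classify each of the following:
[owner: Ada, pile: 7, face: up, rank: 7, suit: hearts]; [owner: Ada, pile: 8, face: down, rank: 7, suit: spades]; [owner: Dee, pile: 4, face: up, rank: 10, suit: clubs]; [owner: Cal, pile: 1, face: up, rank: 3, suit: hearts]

Negative, Positive, Negative, Negative

The distinguishing property — face is down AND rank ≤ 11 — holds for all the 'Positive' cases and none of the 'Negative' cases.
[owner: Ada, pile: 7, face: up, rank: 7, suit: hearts] → face is up, rank = 7 → Negative.
[owner: Ada, pile: 8, face: down, rank: 7, suit: spades] → face is down, rank = 7 → Positive.
[owner: Dee, pile: 4, face: up, rank: 10, suit: clubs] → face is up, rank = 10 → Negative.
[owner: Cal, pile: 1, face: up, rank: 3, suit: hearts] → face is up, rank = 3 → Negative.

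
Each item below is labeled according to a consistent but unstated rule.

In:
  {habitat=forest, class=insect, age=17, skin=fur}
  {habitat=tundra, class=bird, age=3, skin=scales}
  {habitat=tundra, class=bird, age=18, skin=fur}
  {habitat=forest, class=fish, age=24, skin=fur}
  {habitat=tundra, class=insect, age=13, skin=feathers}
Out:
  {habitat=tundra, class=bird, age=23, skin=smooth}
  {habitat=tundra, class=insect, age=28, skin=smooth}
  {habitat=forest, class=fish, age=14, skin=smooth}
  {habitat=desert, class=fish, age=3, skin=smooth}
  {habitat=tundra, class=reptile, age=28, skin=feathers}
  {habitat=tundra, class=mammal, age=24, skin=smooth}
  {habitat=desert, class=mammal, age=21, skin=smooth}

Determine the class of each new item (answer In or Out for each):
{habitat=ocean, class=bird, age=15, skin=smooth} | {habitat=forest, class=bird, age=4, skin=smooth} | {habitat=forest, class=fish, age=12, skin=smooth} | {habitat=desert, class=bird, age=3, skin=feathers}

The classifier is using: skin is not smooth AND age ≤ 24.
{habitat=ocean, class=bird, age=15, skin=smooth}: Out (skin is smooth, age = 15). {habitat=forest, class=bird, age=4, skin=smooth}: Out (skin is smooth, age = 4). {habitat=forest, class=fish, age=12, skin=smooth}: Out (skin is smooth, age = 12). {habitat=desert, class=bird, age=3, skin=feathers}: In (skin is feathers, age = 3).

Out, Out, Out, In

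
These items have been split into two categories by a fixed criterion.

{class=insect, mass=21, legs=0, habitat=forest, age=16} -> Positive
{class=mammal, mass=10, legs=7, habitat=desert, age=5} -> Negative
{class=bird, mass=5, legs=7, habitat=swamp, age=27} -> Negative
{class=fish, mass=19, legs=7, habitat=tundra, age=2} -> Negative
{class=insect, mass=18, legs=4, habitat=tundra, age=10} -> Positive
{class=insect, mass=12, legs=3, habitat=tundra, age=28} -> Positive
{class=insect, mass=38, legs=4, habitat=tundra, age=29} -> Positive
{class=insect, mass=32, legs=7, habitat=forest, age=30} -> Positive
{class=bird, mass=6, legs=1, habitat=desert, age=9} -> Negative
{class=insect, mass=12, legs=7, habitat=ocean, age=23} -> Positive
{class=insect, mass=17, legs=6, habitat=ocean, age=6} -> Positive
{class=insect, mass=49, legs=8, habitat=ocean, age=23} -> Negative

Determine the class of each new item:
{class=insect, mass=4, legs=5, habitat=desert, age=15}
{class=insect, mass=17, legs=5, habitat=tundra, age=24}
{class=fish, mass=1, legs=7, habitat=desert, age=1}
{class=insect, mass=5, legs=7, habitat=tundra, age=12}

Positive, Positive, Negative, Positive

A rule that fits every label: class is insect AND legs ≤ 7 — true of each 'Positive' example, false of each 'Negative' one.
{class=insect, mass=4, legs=5, habitat=desert, age=15}: Positive (class is insect, legs = 5). {class=insect, mass=17, legs=5, habitat=tundra, age=24}: Positive (class is insect, legs = 5). {class=fish, mass=1, legs=7, habitat=desert, age=1}: Negative (class is fish, legs = 7). {class=insect, mass=5, legs=7, habitat=tundra, age=12}: Positive (class is insect, legs = 7).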